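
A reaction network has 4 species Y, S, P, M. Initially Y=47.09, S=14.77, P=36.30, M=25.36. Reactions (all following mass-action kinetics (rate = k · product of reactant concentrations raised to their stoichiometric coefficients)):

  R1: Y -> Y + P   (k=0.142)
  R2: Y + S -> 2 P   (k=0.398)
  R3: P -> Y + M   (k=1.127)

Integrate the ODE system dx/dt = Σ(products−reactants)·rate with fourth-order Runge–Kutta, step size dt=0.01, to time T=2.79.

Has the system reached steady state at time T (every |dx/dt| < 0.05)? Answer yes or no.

RK4 with dt=0.01: 279 steps to T=2.79. Trajectory (selected grid times):
t=0.00: Y=47.09 S=14.77 P=36.30 M=25.36
t=0.31: Y=50.62 S=0.06 P=49.41 M=43.60
t=0.62: Y=65.55 S=0.00 P=37.13 M=58.59
t=0.93: Y=76.97 S=0.00 P=28.85 M=70.01
t=1.24: Y=86.03 S=0.00 P=23.38 M=79.07
t=1.55: Y=93.54 S=0.00 P=19.84 M=86.58
t=1.86: Y=100.04 S=0.00 P=17.59 M=93.08
t=2.17: Y=105.93 S=0.00 P=16.24 M=98.97
t=2.48: Y=111.46 S=0.00 P=15.50 M=104.50
t=2.79: Y=116.81 S=0.00 P=15.17 M=109.85
Rates at T: R1=16.5867, R2=0.0000, R3=17.1004
dx/dt at T (Σ net stoichiometry × rate): Y=+17.1004, S=-0.0000, P=-0.5137, M=+17.1004
Largest |dx/dt| is |+17.1004| (Y) ≥ 0.05 → not steady.

Steady state at T: no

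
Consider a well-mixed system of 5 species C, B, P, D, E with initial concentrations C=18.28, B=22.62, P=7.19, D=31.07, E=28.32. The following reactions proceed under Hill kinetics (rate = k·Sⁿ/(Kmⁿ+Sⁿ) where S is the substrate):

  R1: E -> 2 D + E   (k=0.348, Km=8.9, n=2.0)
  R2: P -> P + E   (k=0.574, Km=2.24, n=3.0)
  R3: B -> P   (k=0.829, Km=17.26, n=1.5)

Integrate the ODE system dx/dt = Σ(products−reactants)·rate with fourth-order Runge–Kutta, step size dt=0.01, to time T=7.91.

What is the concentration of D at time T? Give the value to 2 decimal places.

D at T = 36.14

RK4 with dt=0.01: 791 steps to T=7.91. Trajectory (selected grid times):
t=0.00: C=18.28 B=22.62 P=7.19 D=31.07 E=28.32
t=0.88: C=18.28 B=22.18 P=7.63 D=31.63 E=28.81
t=1.76: C=18.28 B=21.75 P=8.06 D=32.19 E=29.31
t=2.64: C=18.28 B=21.33 P=8.48 D=32.75 E=29.80
t=3.52: C=18.28 B=20.91 P=8.90 D=33.31 E=30.30
t=4.39: C=18.28 B=20.50 P=9.31 D=33.87 E=30.79
t=5.27: C=18.28 B=20.09 P=9.72 D=34.44 E=31.29
t=6.15: C=18.28 B=19.69 P=10.12 D=35.00 E=31.79
t=7.03: C=18.28 B=19.29 P=10.52 D=35.57 E=32.29
t=7.91: C=18.28 B=18.90 P=10.91 D=36.14 E=32.79
Read off D at T=7.91: 36.14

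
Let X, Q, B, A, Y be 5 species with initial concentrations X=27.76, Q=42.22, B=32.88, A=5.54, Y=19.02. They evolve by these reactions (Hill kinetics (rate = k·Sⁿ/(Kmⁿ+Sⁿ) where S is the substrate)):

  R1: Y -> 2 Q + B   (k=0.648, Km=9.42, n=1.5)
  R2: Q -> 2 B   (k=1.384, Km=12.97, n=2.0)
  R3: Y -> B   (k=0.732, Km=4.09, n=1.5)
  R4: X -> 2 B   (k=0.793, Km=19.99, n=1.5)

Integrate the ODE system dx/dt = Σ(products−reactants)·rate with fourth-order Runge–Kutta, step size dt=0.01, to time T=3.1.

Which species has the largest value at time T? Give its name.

RK4 with dt=0.01: 310 steps to T=3.1. Trajectory (selected grid times):
t=0.00: X=27.76 Q=42.22 B=32.88 A=5.54 Y=19.02
t=0.34: X=27.59 Q=42.12 B=34.46 A=5.54 Y=18.63
t=0.69: X=27.42 Q=42.01 B=36.09 A=5.54 Y=18.23
t=1.03: X=27.26 Q=41.90 B=37.66 A=5.54 Y=17.85
t=1.38: X=27.09 Q=41.78 B=39.28 A=5.54 Y=17.45
t=1.72: X=26.92 Q=41.67 B=40.85 A=5.54 Y=17.07
t=2.07: X=26.75 Q=41.54 B=42.46 A=5.54 Y=16.69
t=2.41: X=26.59 Q=41.42 B=44.02 A=5.54 Y=16.31
t=2.76: X=26.42 Q=41.30 B=45.62 A=5.54 Y=15.93
t=3.10: X=26.26 Q=41.17 B=47.17 A=5.54 Y=15.56
At T=3.1: X=26.26 Q=41.17 B=47.17 A=5.54 Y=15.56; the largest is B.

Dominant species at T: B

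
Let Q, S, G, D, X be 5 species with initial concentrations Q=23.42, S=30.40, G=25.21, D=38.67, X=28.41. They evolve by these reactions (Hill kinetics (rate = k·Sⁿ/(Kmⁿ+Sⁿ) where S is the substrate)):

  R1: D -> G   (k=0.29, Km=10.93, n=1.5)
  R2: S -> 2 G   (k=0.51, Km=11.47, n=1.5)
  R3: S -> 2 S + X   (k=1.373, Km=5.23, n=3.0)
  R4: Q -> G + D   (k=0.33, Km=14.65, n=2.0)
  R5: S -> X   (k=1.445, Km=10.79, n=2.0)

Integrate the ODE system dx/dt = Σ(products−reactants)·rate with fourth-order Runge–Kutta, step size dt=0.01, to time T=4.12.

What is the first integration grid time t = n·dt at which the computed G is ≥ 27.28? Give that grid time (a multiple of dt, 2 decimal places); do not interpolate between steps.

RK4 with dt=0.01: 412 steps to T=4.12. Trajectory (selected grid times):
t=0.00: Q=23.42 S=30.40 G=25.21 D=38.67 X=28.41
t=0.46: Q=23.31 S=30.25 G=25.82 D=38.66 X=29.63
t=0.92: Q=23.20 S=30.10 G=26.42 D=38.66 X=30.85
t=1.37: Q=23.10 S=29.95 G=27.01 D=38.65 X=32.04
t=1.57: Q=23.05 S=29.88 G=27.27 D=38.64 X=32.57
t=1.58: Q=23.05 S=29.88 G=27.29 D=38.64 X=32.59
t=1.83: Q=22.99 S=29.80 G=27.61 D=38.64 X=33.25
t=2.29: Q=22.88 S=29.65 G=28.22 D=38.63 X=34.47
t=2.75: Q=22.77 S=29.50 G=28.82 D=38.62 X=35.68
t=3.20: Q=22.67 S=29.36 G=29.41 D=38.62 X=36.87
t=3.66: Q=22.56 S=29.22 G=30.01 D=38.61 X=38.08
t=4.12: Q=22.45 S=29.07 G=30.60 D=38.60 X=39.30
G(1.57)=27.273 < 27.28 but G(1.58)=27.287 ≥ 27.28, so the first grid time is t=1.58.

Threshold first reached at t = 1.58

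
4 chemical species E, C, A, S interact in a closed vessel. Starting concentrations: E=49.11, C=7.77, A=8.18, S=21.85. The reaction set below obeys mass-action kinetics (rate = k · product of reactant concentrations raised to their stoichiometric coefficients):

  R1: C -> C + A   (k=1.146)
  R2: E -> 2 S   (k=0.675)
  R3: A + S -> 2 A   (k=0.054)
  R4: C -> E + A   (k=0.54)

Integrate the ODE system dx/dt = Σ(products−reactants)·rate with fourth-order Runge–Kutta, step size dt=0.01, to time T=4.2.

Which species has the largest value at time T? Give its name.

RK4 with dt=0.01: 420 steps to T=4.2. Trajectory (selected grid times):
t=0.00: E=49.11 C=7.77 A=8.18 S=21.85
t=0.47: E=37.24 C=6.03 A=26.75 S=35.94
t=0.93: E=28.43 C=4.70 A=64.06 S=23.04
t=1.40: E=21.60 C=3.65 A=97.37 S=8.79
t=1.87: E=16.42 C=2.83 A=116.39 S=4.31
t=2.33: E=12.57 C=2.21 A=128.82 S=2.77
t=2.80: E=9.58 C=1.71 A=138.20 S=1.92
t=3.27: E=7.30 C=1.33 A=145.27 S=1.38
t=3.73: E=5.60 C=1.04 A=150.53 S=1.01
t=4.20: E=4.28 C=0.80 A=154.63 S=0.75
At T=4.2: E=4.28 C=0.80 A=154.63 S=0.75; the largest is A.

Dominant species at T: A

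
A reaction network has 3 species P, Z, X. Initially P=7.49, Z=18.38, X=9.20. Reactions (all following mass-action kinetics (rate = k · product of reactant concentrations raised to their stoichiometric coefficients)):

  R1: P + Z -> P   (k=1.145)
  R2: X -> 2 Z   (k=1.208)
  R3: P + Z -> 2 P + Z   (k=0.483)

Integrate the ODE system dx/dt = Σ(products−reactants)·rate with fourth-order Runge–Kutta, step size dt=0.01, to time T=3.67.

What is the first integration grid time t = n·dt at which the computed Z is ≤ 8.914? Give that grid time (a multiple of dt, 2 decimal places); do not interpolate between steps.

Threshold first reached at t = 0.08

RK4 with dt=0.01: 367 steps to T=3.67. Trajectory (selected grid times):
t=0.00: P=7.49 Z=18.38 X=9.20
t=0.07: P=11.91 Z=9.39 X=8.45
t=0.08: P=12.43 Z=8.36 X=8.35
t=0.41: P=17.97 Z=0.73 X=5.61
t=0.82: P=19.96 Z=0.39 X=3.42
t=1.22: P=21.13 Z=0.22 X=2.11
t=1.63: P=21.87 Z=0.13 X=1.28
t=2.04: P=22.31 Z=0.08 X=0.78
t=2.45: P=22.58 Z=0.05 X=0.48
t=2.85: P=22.74 Z=0.03 X=0.29
t=3.26: P=22.85 Z=0.02 X=0.18
t=3.67: P=22.91 Z=0.01 X=0.11
Z(0.07)=9.395 > 8.914 but Z(0.08)=8.362 ≤ 8.914, so the first grid time is t=0.08.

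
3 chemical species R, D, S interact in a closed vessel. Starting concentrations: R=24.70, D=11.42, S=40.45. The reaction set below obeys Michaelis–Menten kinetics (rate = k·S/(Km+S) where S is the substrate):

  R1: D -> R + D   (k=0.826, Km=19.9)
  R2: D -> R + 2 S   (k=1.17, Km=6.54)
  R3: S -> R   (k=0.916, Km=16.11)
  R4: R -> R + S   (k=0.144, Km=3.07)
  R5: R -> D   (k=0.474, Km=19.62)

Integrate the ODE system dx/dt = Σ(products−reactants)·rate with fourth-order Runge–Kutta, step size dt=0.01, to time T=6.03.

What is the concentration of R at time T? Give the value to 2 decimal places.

R at T = 32.97

RK4 with dt=0.01: 603 steps to T=6.03. Trajectory (selected grid times):
t=0.00: R=24.70 D=11.42 S=40.45
t=0.67: R=25.66 D=11.10 S=41.09
t=1.34: R=26.60 D=10.79 S=41.71
t=2.01: R=27.54 D=10.49 S=42.33
t=2.68: R=28.47 D=10.20 S=42.93
t=3.35: R=29.39 D=9.91 S=43.52
t=4.02: R=30.30 D=9.63 S=44.10
t=4.69: R=31.20 D=9.36 S=44.66
t=5.36: R=32.09 D=9.10 S=45.22
t=6.03: R=32.97 D=8.85 S=45.76
Read off R at T=6.03: 32.97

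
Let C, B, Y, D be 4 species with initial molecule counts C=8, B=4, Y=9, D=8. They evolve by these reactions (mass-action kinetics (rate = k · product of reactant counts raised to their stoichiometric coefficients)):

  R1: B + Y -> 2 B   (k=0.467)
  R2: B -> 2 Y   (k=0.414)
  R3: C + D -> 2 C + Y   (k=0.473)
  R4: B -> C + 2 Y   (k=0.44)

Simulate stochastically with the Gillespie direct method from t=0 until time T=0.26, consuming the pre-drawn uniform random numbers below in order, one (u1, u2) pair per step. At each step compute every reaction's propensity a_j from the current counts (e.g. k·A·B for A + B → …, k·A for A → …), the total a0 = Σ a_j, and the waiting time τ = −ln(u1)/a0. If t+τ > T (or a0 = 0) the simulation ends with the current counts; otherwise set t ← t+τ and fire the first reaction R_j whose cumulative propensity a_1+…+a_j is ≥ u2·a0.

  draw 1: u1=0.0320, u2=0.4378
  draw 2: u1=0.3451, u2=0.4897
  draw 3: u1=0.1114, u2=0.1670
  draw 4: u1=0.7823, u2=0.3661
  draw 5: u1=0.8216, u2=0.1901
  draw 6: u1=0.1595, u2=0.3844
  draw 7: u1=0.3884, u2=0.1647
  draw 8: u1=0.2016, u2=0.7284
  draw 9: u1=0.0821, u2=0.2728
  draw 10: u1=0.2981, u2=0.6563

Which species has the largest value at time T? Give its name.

t=0.000: C=8 B=4 Y=9 D=8
Draw 1: a1=16.812, a2=1.656, a3=30.272, a4=1.760, a0=50.500; τ=−ln(0.0320)/50.500=0.068 → t=0.068; u2·a0=0.4378·50.500=22.109; a1+a2=18.468 < 22.109 ≤ a1+…+a3=48.740 → R3 fires; C=9 B=4 Y=10 D=7
Draw 2: a1=18.680, a2=1.656, a3=29.799, a4=1.760, a0=51.895; τ=−ln(0.3451)/51.895=0.021 → t=0.089; u2·a0=0.4897·51.895=25.413; a1+a2=20.336 < 25.413 ≤ a1+…+a3=50.135 → R3 fires; C=10 B=4 Y=11 D=6
Draw 3: a1=20.548, a2=1.656, a3=28.380, a4=1.760, a0=52.344; τ=−ln(0.1114)/52.344=0.042 → t=0.131; u2·a0=0.1670·52.344=8.741 ≤ a1=20.548 → R1 fires; C=10 B=5 Y=10 D=6
Draw 4: a1=23.350, a2=2.070, a3=28.380, a4=2.200, a0=56.000; τ=−ln(0.7823)/56.000=0.004 → t=0.135; u2·a0=0.3661·56.000=20.502 ≤ a1=23.350 → R1 fires; C=10 B=6 Y=9 D=6
Draw 5: a1=25.218, a2=2.484, a3=28.380, a4=2.640, a0=58.722; τ=−ln(0.8216)/58.722=0.003 → t=0.138; u2·a0=0.1901·58.722=11.163 ≤ a1=25.218 → R1 fires; C=10 B=7 Y=8 D=6
Draw 6: a1=26.152, a2=2.898, a3=28.380, a4=3.080, a0=60.510; τ=−ln(0.1595)/60.510=0.030 → t=0.169; u2·a0=0.3844·60.510=23.260 ≤ a1=26.152 → R1 fires; C=10 B=8 Y=7 D=6
Draw 7: a1=26.152, a2=3.312, a3=28.380, a4=3.520, a0=61.364; τ=−ln(0.3884)/61.364=0.015 → t=0.184; u2·a0=0.1647·61.364=10.107 ≤ a1=26.152 → R1 fires; C=10 B=9 Y=6 D=6
Draw 8: a1=25.218, a2=3.726, a3=28.380, a4=3.960, a0=61.284; τ=−ln(0.2016)/61.284=0.026 → t=0.210; u2·a0=0.7284·61.284=44.639; a1+a2=28.944 < 44.639 ≤ a1+…+a3=57.324 → R3 fires; C=11 B=9 Y=7 D=5
Draw 9: a1=29.421, a2=3.726, a3=26.015, a4=3.960, a0=63.122; τ=−ln(0.0821)/63.122=0.040 → t=0.250; u2·a0=0.2728·63.122=17.220 ≤ a1=29.421 → R1 fires; C=11 B=10 Y=6 D=5
Draw 10: a1=28.020, a2=4.140, a3=26.015, a4=4.400, a0=62.575; τ=−ln(0.2981)/62.575=0.019 → t=0.269 > T=0.26: stop.
At T=0.26: C=11 B=10 Y=6 D=5; the largest is C.

Dominant species at T: C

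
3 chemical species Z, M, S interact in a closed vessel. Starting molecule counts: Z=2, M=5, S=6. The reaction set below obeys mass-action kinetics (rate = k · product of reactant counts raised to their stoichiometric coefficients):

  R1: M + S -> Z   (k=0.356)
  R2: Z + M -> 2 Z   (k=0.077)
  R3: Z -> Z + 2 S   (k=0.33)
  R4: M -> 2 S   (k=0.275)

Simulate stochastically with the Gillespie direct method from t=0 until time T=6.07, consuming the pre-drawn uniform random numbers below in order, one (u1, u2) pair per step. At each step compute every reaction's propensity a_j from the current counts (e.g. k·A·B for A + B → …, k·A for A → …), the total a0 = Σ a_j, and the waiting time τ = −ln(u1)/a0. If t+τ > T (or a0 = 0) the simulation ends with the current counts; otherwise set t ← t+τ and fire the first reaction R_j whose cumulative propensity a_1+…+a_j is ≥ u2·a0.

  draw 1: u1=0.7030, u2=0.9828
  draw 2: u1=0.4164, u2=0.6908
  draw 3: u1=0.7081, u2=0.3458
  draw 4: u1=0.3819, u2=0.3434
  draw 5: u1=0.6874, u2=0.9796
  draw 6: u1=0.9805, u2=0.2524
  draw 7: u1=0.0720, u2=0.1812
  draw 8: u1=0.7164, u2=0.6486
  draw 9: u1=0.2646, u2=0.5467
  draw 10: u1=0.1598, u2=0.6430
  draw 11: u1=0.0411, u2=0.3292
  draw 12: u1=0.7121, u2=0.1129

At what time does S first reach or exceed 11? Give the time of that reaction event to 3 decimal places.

Threshold first reached at t = 1.965

t=0.000: Z=2 M=5 S=6
Draw 1: a1=10.680, a2=0.770, a3=0.660, a4=1.375, a0=13.485; τ=−ln(0.7030)/13.485=0.026 → t=0.026; u2·a0=0.9828·13.485=13.253; a1+…+a3=12.110 < 13.253 ≤ a1+…+a4=13.485 → R4 fires; Z=2 M=4 S=8
Draw 2: a1=11.392, a2=0.616, a3=0.660, a4=1.100, a0=13.768; τ=−ln(0.4164)/13.768=0.064 → t=0.090; u2·a0=0.6908·13.768=9.511 ≤ a1=11.392 → R1 fires; Z=3 M=3 S=7
Draw 3: a1=7.476, a2=0.693, a3=0.990, a4=0.825, a0=9.984; τ=−ln(0.7081)/9.984=0.035 → t=0.124; u2·a0=0.3458·9.984=3.452 ≤ a1=7.476 → R1 fires; Z=4 M=2 S=6
Draw 4: a1=4.272, a2=0.616, a3=1.320, a4=0.550, a0=6.758; τ=−ln(0.3819)/6.758=0.142 → t=0.267; u2·a0=0.3434·6.758=2.321 ≤ a1=4.272 → R1 fires; Z=5 M=1 S=5
Draw 5: a1=1.780, a2=0.385, a3=1.650, a4=0.275, a0=4.090; τ=−ln(0.6874)/4.090=0.092 → t=0.358; u2·a0=0.9796·4.090=4.007; a1+…+a3=3.815 < 4.007 ≤ a1+…+a4=4.090 → R4 fires; Z=5 M=0 S=7
Draw 6: a1=0.000, a2=0.000, a3=1.650, a4=0.000, a0=1.650; τ=−ln(0.9805)/1.650=0.012 → t=0.370; u2·a0=0.2524·1.650=0.416; a1+a2=0.000 < 0.416 ≤ a1+…+a3=1.650 → R3 fires; Z=5 M=0 S=9
Draw 7: a1=0.000, a2=0.000, a3=1.650, a4=0.000, a0=1.650; τ=−ln(0.0720)/1.650=1.595 → t=1.965; u2·a0=0.1812·1.650=0.299; a1+a2=0.000 < 0.299 ≤ a1+…+a3=1.650 → R3 fires; Z=5 M=0 S=11
Draw 8: a1=0.000, a2=0.000, a3=1.650, a4=0.000, a0=1.650; τ=−ln(0.7164)/1.650=0.202 → t=2.167; u2·a0=0.6486·1.650=1.070; a1+a2=0.000 < 1.070 ≤ a1+…+a3=1.650 → R3 fires; Z=5 M=0 S=13
Draw 9: a1=0.000, a2=0.000, a3=1.650, a4=0.000, a0=1.650; τ=−ln(0.2646)/1.650=0.806 → t=2.973; u2·a0=0.5467·1.650=0.902; a1+a2=0.000 < 0.902 ≤ a1+…+a3=1.650 → R3 fires; Z=5 M=0 S=15
Draw 10: a1=0.000, a2=0.000, a3=1.650, a4=0.000, a0=1.650; τ=−ln(0.1598)/1.650=1.111 → t=4.084; u2·a0=0.6430·1.650=1.061; a1+a2=0.000 < 1.061 ≤ a1+…+a3=1.650 → R3 fires; Z=5 M=0 S=17
Draw 11: a1=0.000, a2=0.000, a3=1.650, a4=0.000, a0=1.650; τ=−ln(0.0411)/1.650=1.934 → t=6.019; u2·a0=0.3292·1.650=0.543; a1+a2=0.000 < 0.543 ≤ a1+…+a3=1.650 → R3 fires; Z=5 M=0 S=19
Draw 12: a1=0.000, a2=0.000, a3=1.650, a4=0.000, a0=1.650; τ=−ln(0.7121)/1.650=0.206 → t=6.224 > T=6.07: stop.
S first becomes ≥ 11 when it reaches 11 at the event at t=1.965.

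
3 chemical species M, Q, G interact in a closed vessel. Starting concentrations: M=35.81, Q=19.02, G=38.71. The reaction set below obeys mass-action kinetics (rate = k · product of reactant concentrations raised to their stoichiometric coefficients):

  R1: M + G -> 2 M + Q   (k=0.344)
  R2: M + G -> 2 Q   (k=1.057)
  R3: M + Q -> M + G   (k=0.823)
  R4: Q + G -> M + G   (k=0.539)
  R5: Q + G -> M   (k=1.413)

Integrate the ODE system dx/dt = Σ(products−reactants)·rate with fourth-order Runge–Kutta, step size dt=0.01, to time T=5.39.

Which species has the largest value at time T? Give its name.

Dominant species at T: M

RK4 with dt=0.01: 539 steps to T=5.39. Trajectory (selected grid times):
t=0.00: M=35.81 Q=19.02 G=38.71
t=0.60: M=39.05 Q=12.70 G=5.65
t=1.20: M=30.85 Q=10.03 G=4.46
t=1.80: M=25.49 Q=8.29 G=3.69
t=2.40: M=21.72 Q=7.06 G=3.14
t=2.99: M=18.96 Q=6.16 G=2.74
t=3.59: M=16.79 Q=5.46 G=2.43
t=4.19: M=15.07 Q=4.90 G=2.18
t=4.79: M=13.67 Q=4.44 G=1.98
t=5.39: M=12.50 Q=4.06 G=1.81
At T=5.39: M=12.50 Q=4.06 G=1.81; the largest is M.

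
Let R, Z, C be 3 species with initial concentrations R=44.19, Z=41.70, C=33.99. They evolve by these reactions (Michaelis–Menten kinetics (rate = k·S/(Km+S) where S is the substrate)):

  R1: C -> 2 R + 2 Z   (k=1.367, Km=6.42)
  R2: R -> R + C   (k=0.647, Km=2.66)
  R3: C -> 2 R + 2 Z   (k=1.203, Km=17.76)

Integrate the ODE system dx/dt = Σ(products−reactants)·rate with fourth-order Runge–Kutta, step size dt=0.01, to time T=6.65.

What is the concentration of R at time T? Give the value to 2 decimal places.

R at T = 69.13

RK4 with dt=0.01: 665 steps to T=6.65. Trajectory (selected grid times):
t=0.00: R=44.19 Z=41.70 C=33.99
t=0.74: R=47.05 Z=44.56 C=33.01
t=1.48: R=49.89 Z=47.40 C=32.04
t=2.22: R=52.71 Z=50.22 C=31.09
t=2.96: R=55.51 Z=53.02 C=30.15
t=3.69: R=58.25 Z=55.76 C=29.23
t=4.43: R=61.01 Z=58.52 C=28.31
t=5.17: R=63.74 Z=61.25 C=27.40
t=5.91: R=66.45 Z=63.96 C=26.51
t=6.65: R=69.13 Z=66.64 C=25.63
Read off R at T=6.65: 69.13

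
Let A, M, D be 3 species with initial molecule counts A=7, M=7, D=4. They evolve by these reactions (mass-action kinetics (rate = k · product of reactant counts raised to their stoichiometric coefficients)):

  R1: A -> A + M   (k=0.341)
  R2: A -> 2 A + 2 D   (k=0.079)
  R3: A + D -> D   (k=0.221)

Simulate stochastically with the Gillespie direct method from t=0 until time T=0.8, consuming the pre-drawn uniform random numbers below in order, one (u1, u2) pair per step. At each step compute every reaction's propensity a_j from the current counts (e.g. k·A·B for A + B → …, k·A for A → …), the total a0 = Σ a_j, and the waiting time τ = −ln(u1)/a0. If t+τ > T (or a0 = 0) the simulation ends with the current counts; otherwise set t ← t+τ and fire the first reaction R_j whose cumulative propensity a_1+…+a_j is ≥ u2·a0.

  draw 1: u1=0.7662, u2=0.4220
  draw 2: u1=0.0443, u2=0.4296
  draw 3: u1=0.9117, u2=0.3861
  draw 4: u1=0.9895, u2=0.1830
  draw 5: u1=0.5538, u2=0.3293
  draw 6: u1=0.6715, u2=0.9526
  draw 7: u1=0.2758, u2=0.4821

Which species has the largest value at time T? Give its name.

Dominant species at T: M

t=0.000: A=7 M=7 D=4
Draw 1: a1=2.387, a2=0.553, a3=6.188, a0=9.128; τ=−ln(0.7662)/9.128=0.029 → t=0.029; u2·a0=0.4220·9.128=3.852; a1+a2=2.940 < 3.852 ≤ a1+…+a3=9.128 → R3 fires; A=6 M=7 D=4
Draw 2: a1=2.046, a2=0.474, a3=5.304, a0=7.824; τ=−ln(0.0443)/7.824=0.398 → t=0.428; u2·a0=0.4296·7.824=3.361; a1+a2=2.520 < 3.361 ≤ a1+…+a3=7.824 → R3 fires; A=5 M=7 D=4
Draw 3: a1=1.705, a2=0.395, a3=4.420, a0=6.520; τ=−ln(0.9117)/6.520=0.014 → t=0.442; u2·a0=0.3861·6.520=2.517; a1+a2=2.100 < 2.517 ≤ a1+…+a3=6.520 → R3 fires; A=4 M=7 D=4
Draw 4: a1=1.364, a2=0.316, a3=3.536, a0=5.216; τ=−ln(0.9895)/5.216=0.002 → t=0.444; u2·a0=0.1830·5.216=0.955 ≤ a1=1.364 → R1 fires; A=4 M=8 D=4
Draw 5: a1=1.364, a2=0.316, a3=3.536, a0=5.216; τ=−ln(0.5538)/5.216=0.113 → t=0.557; u2·a0=0.3293·5.216=1.718; a1+a2=1.680 < 1.718 ≤ a1+…+a3=5.216 → R3 fires; A=3 M=8 D=4
Draw 6: a1=1.023, a2=0.237, a3=2.652, a0=3.912; τ=−ln(0.6715)/3.912=0.102 → t=0.659; u2·a0=0.9526·3.912=3.727; a1+a2=1.260 < 3.727 ≤ a1+…+a3=3.912 → R3 fires; A=2 M=8 D=4
Draw 7: a1=0.682, a2=0.158, a3=1.768, a0=2.608; τ=−ln(0.2758)/2.608=0.494 → t=1.153 > T=0.8: stop.
At T=0.8: A=2 M=8 D=4; the largest is M.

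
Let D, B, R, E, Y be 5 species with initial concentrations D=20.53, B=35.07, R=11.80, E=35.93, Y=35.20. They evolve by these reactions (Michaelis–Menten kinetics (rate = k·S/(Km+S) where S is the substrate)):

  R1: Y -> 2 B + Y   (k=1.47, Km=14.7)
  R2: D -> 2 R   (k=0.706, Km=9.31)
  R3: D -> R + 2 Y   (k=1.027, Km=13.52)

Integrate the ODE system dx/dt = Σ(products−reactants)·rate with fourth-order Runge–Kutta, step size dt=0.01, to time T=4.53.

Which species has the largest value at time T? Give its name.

RK4 with dt=0.01: 453 steps to T=4.53. Trajectory (selected grid times):
t=0.00: D=20.53 B=35.07 R=11.80 E=35.93 Y=35.20
t=0.50: D=19.98 B=36.11 R=12.59 E=35.93 Y=35.82
t=1.01: D=19.43 B=37.18 R=13.39 E=35.93 Y=36.44
t=1.51: D=18.89 B=38.23 R=14.17 E=35.93 Y=37.04
t=2.01: D=18.35 B=39.28 R=14.94 E=35.93 Y=37.63
t=2.52: D=17.82 B=40.36 R=15.71 E=35.93 Y=38.23
t=3.02: D=17.30 B=41.42 R=16.46 E=35.93 Y=38.81
t=3.52: D=16.78 B=42.49 R=17.20 E=35.93 Y=39.39
t=4.03: D=16.26 B=43.59 R=17.95 E=35.93 Y=39.96
t=4.53: D=15.76 B=44.66 R=18.68 E=35.93 Y=40.52
At T=4.53: D=15.76 B=44.66 R=18.68 E=35.93 Y=40.52; the largest is B.

Dominant species at T: B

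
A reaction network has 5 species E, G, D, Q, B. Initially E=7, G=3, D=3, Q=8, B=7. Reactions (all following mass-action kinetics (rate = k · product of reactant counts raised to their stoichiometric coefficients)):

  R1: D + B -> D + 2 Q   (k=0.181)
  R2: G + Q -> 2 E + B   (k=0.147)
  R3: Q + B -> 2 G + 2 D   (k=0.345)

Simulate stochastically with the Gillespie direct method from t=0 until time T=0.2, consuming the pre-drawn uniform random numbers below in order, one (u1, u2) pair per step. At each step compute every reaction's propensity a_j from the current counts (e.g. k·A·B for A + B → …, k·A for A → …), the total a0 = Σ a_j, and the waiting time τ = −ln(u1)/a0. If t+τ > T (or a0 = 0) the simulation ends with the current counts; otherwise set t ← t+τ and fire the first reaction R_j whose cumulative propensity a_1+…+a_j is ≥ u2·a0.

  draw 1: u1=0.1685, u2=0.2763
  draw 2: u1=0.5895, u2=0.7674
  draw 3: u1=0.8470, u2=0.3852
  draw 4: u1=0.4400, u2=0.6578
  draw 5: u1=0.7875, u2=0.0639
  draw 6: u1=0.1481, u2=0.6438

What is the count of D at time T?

D at T = 9

t=0.000: E=7 G=3 D=3 Q=8 B=7
Draw 1: a1=3.801, a2=3.528, a3=19.320, a0=26.649; τ=−ln(0.1685)/26.649=0.067 → t=0.067; u2·a0=0.2763·26.649=7.363; a1+a2=7.329 < 7.363 ≤ a1+…+a3=26.649 → R3 fires; E=7 G=5 D=5 Q=7 B=6
Draw 2: a1=5.430, a2=5.145, a3=14.490, a0=25.065; τ=−ln(0.5895)/25.065=0.021 → t=0.088; u2·a0=0.7674·25.065=19.235; a1+a2=10.575 < 19.235 ≤ a1+…+a3=25.065 → R3 fires; E=7 G=7 D=7 Q=6 B=5
Draw 3: a1=6.335, a2=6.174, a3=10.350, a0=22.859; τ=−ln(0.8470)/22.859=0.007 → t=0.095; u2·a0=0.3852·22.859=8.805; a1=6.335 < 8.805 ≤ a1+a2=12.509 → R2 fires; E=9 G=6 D=7 Q=5 B=6
Draw 4: a1=7.602, a2=4.410, a3=10.350, a0=22.362; τ=−ln(0.4400)/22.362=0.037 → t=0.132; u2·a0=0.6578·22.362=14.710; a1+a2=12.012 < 14.710 ≤ a1+…+a3=22.362 → R3 fires; E=9 G=8 D=9 Q=4 B=5
Draw 5: a1=8.145, a2=4.704, a3=6.900, a0=19.749; τ=−ln(0.7875)/19.749=0.012 → t=0.144; u2·a0=0.0639·19.749=1.262 ≤ a1=8.145 → R1 fires; E=9 G=8 D=9 Q=6 B=4
Draw 6: a1=6.516, a2=7.056, a3=8.280, a0=21.852; τ=−ln(0.1481)/21.852=0.087 → t=0.231 > T=0.2: stop.
Read off D at T=0.2: 9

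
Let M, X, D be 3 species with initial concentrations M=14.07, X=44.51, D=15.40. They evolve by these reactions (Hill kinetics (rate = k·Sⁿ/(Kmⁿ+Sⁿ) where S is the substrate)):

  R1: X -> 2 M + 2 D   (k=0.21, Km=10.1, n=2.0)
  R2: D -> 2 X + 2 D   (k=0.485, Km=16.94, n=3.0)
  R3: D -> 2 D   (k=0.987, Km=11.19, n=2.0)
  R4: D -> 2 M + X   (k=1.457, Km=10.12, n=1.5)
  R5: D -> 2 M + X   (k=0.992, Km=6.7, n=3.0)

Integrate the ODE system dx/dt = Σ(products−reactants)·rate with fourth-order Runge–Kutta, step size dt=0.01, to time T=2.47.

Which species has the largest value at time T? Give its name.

Dominant species at T: X

RK4 with dt=0.01: 247 steps to T=2.47. Trajectory (selected grid times):
t=0.00: M=14.07 X=44.51 D=15.40
t=0.27: M=15.18 X=45.07 D=15.23
t=0.55: M=16.34 X=45.65 D=15.06
t=0.82: M=17.44 X=46.20 D=14.90
t=1.10: M=18.58 X=46.77 D=14.72
t=1.37: M=19.68 X=47.31 D=14.56
t=1.65: M=20.81 X=47.87 D=14.39
t=1.92: M=21.90 X=48.40 D=14.22
t=2.20: M=23.02 X=48.95 D=14.05
t=2.47: M=24.10 X=49.47 D=13.88
At T=2.47: M=24.10 X=49.47 D=13.88; the largest is X.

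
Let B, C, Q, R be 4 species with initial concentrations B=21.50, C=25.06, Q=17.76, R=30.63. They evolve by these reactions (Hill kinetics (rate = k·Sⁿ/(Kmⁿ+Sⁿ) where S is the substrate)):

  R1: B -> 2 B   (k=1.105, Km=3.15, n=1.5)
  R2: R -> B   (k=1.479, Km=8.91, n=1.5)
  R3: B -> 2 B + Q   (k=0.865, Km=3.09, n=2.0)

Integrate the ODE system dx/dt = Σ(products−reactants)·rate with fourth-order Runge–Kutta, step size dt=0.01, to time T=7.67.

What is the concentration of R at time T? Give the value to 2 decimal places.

RK4 with dt=0.01: 767 steps to T=7.67. Trajectory (selected grid times):
t=0.00: B=21.50 C=25.06 Q=17.76 R=30.63
t=0.85: B=24.20 C=25.06 Q=18.48 R=29.55
t=1.70: B=26.90 C=25.06 Q=19.21 R=28.47
t=2.56: B=29.63 C=25.06 Q=19.94 R=27.40
t=3.41: B=32.32 C=25.06 Q=20.67 R=26.34
t=4.26: B=35.01 C=25.06 Q=21.40 R=25.29
t=5.11: B=37.69 C=25.06 Q=22.13 R=24.26
t=5.97: B=40.39 C=25.06 Q=22.87 R=23.23
t=6.82: B=43.05 C=25.06 Q=23.60 R=22.22
t=7.67: B=45.70 C=25.06 Q=24.33 R=21.22
Read off R at T=7.67: 21.22

R at T = 21.22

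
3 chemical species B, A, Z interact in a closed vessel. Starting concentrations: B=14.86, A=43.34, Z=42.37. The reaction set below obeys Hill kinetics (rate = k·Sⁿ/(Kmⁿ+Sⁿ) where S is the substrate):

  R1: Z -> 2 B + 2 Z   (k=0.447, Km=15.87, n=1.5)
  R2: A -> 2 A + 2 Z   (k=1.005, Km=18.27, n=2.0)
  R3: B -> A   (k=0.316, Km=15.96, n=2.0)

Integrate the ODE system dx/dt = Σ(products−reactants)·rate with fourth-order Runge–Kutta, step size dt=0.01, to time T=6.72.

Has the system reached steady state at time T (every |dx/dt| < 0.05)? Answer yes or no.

RK4 with dt=0.01: 672 steps to T=6.72. Trajectory (selected grid times):
t=0.00: B=14.86 A=43.34 Z=42.37
t=0.75: B=15.30 A=44.09 Z=43.93
t=1.49: B=15.73 A=44.84 Z=45.47
t=2.24: B=16.17 A=45.61 Z=47.05
t=2.99: B=16.61 A=46.38 Z=48.63
t=3.73: B=17.05 A=47.15 Z=50.20
t=4.48: B=17.49 A=47.94 Z=51.80
t=5.23: B=17.93 A=48.73 Z=53.41
t=5.97: B=18.37 A=49.51 Z=55.00
t=6.72: B=18.82 A=50.31 Z=56.62
Rates at T: R1=0.3892, R2=0.8879, R3=0.1838
dx/dt at T (Σ net stoichiometry × rate): B=+0.5947, A=+1.0717, Z=+2.1651
Largest |dx/dt| is |+2.1651| (Z) ≥ 0.05 → not steady.

Steady state at T: no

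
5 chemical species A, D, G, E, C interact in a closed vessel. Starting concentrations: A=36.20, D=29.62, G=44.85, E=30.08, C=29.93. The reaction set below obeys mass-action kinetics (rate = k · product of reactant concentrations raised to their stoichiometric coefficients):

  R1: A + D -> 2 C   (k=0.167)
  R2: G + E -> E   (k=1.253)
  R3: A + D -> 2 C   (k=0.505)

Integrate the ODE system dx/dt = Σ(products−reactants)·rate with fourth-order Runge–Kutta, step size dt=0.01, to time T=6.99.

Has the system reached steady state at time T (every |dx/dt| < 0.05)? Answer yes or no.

Steady state at T: yes

RK4 with dt=0.01: 699 steps to T=6.99. Trajectory (selected grid times):
t=0.00: A=36.20 D=29.62 G=44.85 E=30.08 C=29.93
t=0.78: A=6.76 D=0.18 G=0.00 E=30.08 C=88.82
t=1.55: A=6.59 D=0.01 G=0.00 E=30.08 C=89.16
t=2.33: A=6.58 D=0.00 G=0.00 E=30.08 C=89.17
t=3.11: A=6.58 D=0.00 G=0.00 E=30.08 C=89.17
t=3.88: A=6.58 D=0.00 G=0.00 E=30.08 C=89.17
t=4.66: A=6.58 D=0.00 G=0.00 E=30.08 C=89.17
t=5.44: A=6.58 D=0.00 G=0.00 E=30.08 C=89.17
t=6.21: A=6.58 D=0.00 G=0.00 E=30.08 C=89.17
t=6.99: A=6.58 D=0.00 G=0.00 E=30.08 C=89.17
Rates at T: R1=0.0000, R2=0.0000, R3=0.0000
dx/dt at T (Σ net stoichiometry × rate): A=-0.0000, D=-0.0000, G=-0.0000, E=+0.0000, C=+0.0000
Largest |dx/dt| is |+0.0000| (C) < 0.05 → steady.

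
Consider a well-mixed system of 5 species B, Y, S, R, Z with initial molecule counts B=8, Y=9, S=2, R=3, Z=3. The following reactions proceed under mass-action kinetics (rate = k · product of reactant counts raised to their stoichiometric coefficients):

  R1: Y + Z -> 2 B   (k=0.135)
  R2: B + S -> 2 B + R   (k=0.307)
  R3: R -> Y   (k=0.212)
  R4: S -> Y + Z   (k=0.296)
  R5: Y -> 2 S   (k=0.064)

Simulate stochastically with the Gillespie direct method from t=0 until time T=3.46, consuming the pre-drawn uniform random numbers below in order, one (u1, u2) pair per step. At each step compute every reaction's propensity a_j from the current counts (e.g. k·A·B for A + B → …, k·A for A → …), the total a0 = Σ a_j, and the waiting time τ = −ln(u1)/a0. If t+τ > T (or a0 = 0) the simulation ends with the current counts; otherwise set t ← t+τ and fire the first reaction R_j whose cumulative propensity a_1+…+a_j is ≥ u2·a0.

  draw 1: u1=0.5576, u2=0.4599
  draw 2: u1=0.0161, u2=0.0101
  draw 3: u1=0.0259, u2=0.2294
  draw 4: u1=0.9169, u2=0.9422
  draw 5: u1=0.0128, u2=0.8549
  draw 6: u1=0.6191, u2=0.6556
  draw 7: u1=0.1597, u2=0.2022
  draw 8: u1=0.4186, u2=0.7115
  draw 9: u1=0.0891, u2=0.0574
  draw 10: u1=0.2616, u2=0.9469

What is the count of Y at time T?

Y at T = 6

t=0.000: B=8 Y=9 S=2 R=3 Z=3
Draw 1: a1=3.645, a2=4.912, a3=0.636, a4=0.592, a5=0.576, a0=10.361; τ=−ln(0.5576)/10.361=0.056 → t=0.056; u2·a0=0.4599·10.361=4.765; a1=3.645 < 4.765 ≤ a1+a2=8.557 → R2 fires; B=9 Y=9 S=1 R=4 Z=3
Draw 2: a1=3.645, a2=2.763, a3=0.848, a4=0.296, a5=0.576, a0=8.128; τ=−ln(0.0161)/8.128=0.508 → t=0.564; u2·a0=0.0101·8.128=0.082 ≤ a1=3.645 → R1 fires; B=11 Y=8 S=1 R=4 Z=2
Draw 3: a1=2.160, a2=3.377, a3=0.848, a4=0.296, a5=0.512, a0=7.193; τ=−ln(0.0259)/7.193=0.508 → t=1.072; u2·a0=0.2294·7.193=1.650 ≤ a1=2.160 → R1 fires; B=13 Y=7 S=1 R=4 Z=1
Draw 4: a1=0.945, a2=3.991, a3=0.848, a4=0.296, a5=0.448, a0=6.528; τ=−ln(0.9169)/6.528=0.013 → t=1.086; u2·a0=0.9422·6.528=6.151; a1+…+a4=6.080 < 6.151 ≤ a1+…+a5=6.528 → R5 fires; B=13 Y=6 S=3 R=4 Z=1
Draw 5: a1=0.810, a2=11.973, a3=0.848, a4=0.888, a5=0.384, a0=14.903; τ=−ln(0.0128)/14.903=0.292 → t=1.378; u2·a0=0.8549·14.903=12.741; a1=0.810 < 12.741 ≤ a1+a2=12.783 → R2 fires; B=14 Y=6 S=2 R=5 Z=1
Draw 6: a1=0.810, a2=8.596, a3=1.060, a4=0.592, a5=0.384, a0=11.442; τ=−ln(0.6191)/11.442=0.042 → t=1.420; u2·a0=0.6556·11.442=7.501; a1=0.810 < 7.501 ≤ a1+a2=9.406 → R2 fires; B=15 Y=6 S=1 R=6 Z=1
Draw 7: a1=0.810, a2=4.605, a3=1.272, a4=0.296, a5=0.384, a0=7.367; τ=−ln(0.1597)/7.367=0.249 → t=1.669; u2·a0=0.2022·7.367=1.490; a1=0.810 < 1.490 ≤ a1+a2=5.415 → R2 fires; B=16 Y=6 S=0 R=7 Z=1
Draw 8: a1=0.810, a2=0.000, a3=1.484, a4=0.000, a5=0.384, a0=2.678; τ=−ln(0.4186)/2.678=0.325 → t=1.994; u2·a0=0.7115·2.678=1.905; a1+a2=0.810 < 1.905 ≤ a1+…+a3=2.294 → R3 fires; B=16 Y=7 S=0 R=6 Z=1
Draw 9: a1=0.945, a2=0.000, a3=1.272, a4=0.000, a5=0.448, a0=2.665; τ=−ln(0.0891)/2.665=0.907 → t=2.901; u2·a0=0.0574·2.665=0.153 ≤ a1=0.945 → R1 fires; B=18 Y=6 S=0 R=6 Z=0
Draw 10: a1=0.000, a2=0.000, a3=1.272, a4=0.000, a5=0.384, a0=1.656; τ=−ln(0.2616)/1.656=0.810 → t=3.711 > T=3.46: stop.
Read off Y at T=3.46: 6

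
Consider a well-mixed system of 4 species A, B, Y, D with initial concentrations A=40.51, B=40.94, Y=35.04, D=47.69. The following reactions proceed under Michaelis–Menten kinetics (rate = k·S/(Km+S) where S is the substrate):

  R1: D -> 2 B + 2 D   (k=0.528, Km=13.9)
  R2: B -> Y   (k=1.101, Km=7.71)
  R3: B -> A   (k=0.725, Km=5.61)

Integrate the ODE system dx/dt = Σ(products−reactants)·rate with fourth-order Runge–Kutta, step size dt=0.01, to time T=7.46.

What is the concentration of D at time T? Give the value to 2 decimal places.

D at T = 50.76

RK4 with dt=0.01: 746 steps to T=7.46. Trajectory (selected grid times):
t=0.00: A=40.51 B=40.94 Y=35.04 D=47.69
t=0.83: A=41.04 B=40.32 Y=35.81 D=48.03
t=1.66: A=41.57 B=39.71 Y=36.57 D=48.37
t=2.49: A=42.09 B=39.10 Y=37.34 D=48.71
t=3.32: A=42.62 B=38.49 Y=38.10 D=49.05
t=4.14: A=43.14 B=37.90 Y=38.85 D=49.39
t=4.97: A=43.66 B=37.30 Y=39.61 D=49.73
t=5.80: A=44.18 B=36.71 Y=40.37 D=50.07
t=6.63: A=44.70 B=36.12 Y=41.12 D=50.42
t=7.46: A=45.23 B=35.53 Y=41.87 D=50.76
Read off D at T=7.46: 50.76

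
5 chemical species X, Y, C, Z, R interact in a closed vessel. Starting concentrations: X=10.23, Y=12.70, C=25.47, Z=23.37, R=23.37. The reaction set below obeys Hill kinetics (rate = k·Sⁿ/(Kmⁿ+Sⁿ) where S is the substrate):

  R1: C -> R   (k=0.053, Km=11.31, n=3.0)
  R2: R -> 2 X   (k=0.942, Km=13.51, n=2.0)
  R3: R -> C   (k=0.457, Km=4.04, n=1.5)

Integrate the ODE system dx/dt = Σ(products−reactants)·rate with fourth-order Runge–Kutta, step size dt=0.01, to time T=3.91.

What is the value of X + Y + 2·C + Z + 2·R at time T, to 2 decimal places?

Check how each reaction changes W = X + Y + 2·C + Z + 2·R (weight of products minus weight of reactants):
R1: C -> R: (2·1) − (2·1) = 2 − 2 = 0
R2: R -> 2 X: (1·2) − (2·1) = 2 − 2 = 0
R3: R -> C: (2·1) − (2·1) = 2 − 2 = 0
Every reaction leaves W unchanged, so W is conserved and no simulation is needed: W(T) = W(0) = 10.23 + 12.70 + 2·25.47 + 23.37 + 2·23.37 = 143.98

Value at T = 143.98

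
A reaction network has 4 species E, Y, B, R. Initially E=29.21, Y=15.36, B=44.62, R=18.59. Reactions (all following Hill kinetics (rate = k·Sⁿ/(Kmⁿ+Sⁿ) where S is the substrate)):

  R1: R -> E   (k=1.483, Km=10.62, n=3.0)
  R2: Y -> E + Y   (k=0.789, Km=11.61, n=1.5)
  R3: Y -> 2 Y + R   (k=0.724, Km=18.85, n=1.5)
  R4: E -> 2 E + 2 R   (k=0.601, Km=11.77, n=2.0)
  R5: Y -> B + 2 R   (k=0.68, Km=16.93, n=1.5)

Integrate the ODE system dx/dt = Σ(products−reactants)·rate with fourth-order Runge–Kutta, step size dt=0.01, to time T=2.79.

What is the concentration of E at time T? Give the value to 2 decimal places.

E at T = 35.58

RK4 with dt=0.01: 279 steps to T=2.79. Trajectory (selected grid times):
t=0.00: E=29.21 Y=15.36 B=44.62 R=18.59
t=0.31: E=29.91 Y=15.36 B=44.72 R=18.81
t=0.62: E=30.61 Y=15.35 B=44.82 R=19.04
t=0.93: E=31.31 Y=15.35 B=44.91 R=19.26
t=1.24: E=32.02 Y=15.35 B=45.01 R=19.48
t=1.55: E=32.72 Y=15.35 B=45.11 R=19.71
t=1.86: E=33.44 Y=15.34 B=45.21 R=19.93
t=2.17: E=34.15 Y=15.34 B=45.30 R=20.15
t=2.48: E=34.87 Y=15.34 B=45.40 R=20.37
t=2.79: E=35.58 Y=15.34 B=45.50 R=20.60
Read off E at T=2.79: 35.58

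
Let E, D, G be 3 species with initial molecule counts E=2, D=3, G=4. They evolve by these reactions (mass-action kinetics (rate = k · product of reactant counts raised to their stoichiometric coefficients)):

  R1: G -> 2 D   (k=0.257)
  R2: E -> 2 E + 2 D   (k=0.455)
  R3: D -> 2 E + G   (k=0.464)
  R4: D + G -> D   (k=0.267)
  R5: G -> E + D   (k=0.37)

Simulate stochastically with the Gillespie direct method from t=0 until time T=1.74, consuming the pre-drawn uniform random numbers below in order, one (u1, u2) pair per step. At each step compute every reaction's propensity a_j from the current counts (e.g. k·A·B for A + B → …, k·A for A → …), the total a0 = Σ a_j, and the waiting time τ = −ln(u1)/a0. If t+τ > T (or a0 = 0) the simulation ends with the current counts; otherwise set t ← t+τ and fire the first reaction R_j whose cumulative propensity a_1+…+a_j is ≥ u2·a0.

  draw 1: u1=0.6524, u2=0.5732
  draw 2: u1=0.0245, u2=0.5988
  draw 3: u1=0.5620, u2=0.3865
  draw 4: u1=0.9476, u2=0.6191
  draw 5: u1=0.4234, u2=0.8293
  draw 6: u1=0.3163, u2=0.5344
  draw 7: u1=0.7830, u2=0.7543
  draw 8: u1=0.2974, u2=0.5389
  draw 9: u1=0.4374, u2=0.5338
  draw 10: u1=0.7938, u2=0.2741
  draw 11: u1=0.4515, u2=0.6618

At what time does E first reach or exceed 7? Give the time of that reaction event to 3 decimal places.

t=0.000: E=2 D=3 G=4
Draw 1: a1=1.028, a2=0.910, a3=1.392, a4=3.204, a5=1.480, a0=8.014; τ=−ln(0.6524)/8.014=0.053 → t=0.053; u2·a0=0.5732·8.014=4.594; a1+…+a3=3.330 < 4.594 ≤ a1+…+a4=6.534 → R4 fires; E=2 D=3 G=3
Draw 2: a1=0.771, a2=0.910, a3=1.392, a4=2.403, a5=1.110, a0=6.586; τ=−ln(0.0245)/6.586=0.563 → t=0.616; u2·a0=0.5988·6.586=3.944; a1+…+a3=3.073 < 3.944 ≤ a1+…+a4=5.476 → R4 fires; E=2 D=3 G=2
Draw 3: a1=0.514, a2=0.910, a3=1.392, a4=1.602, a5=0.740, a0=5.158; τ=−ln(0.5620)/5.158=0.112 → t=0.728; u2·a0=0.3865·5.158=1.994; a1+a2=1.424 < 1.994 ≤ a1+…+a3=2.816 → R3 fires; E=4 D=2 G=3
Draw 4: a1=0.771, a2=1.820, a3=0.928, a4=1.602, a5=1.110, a0=6.231; τ=−ln(0.9476)/6.231=0.009 → t=0.737; u2·a0=0.6191·6.231=3.858; a1+…+a3=3.519 < 3.858 ≤ a1+…+a4=5.121 → R4 fires; E=4 D=2 G=2
Draw 5: a1=0.514, a2=1.820, a3=0.928, a4=1.068, a5=0.740, a0=5.070; τ=−ln(0.4234)/5.070=0.170 → t=0.906; u2·a0=0.8293·5.070=4.205; a1+…+a3=3.262 < 4.205 ≤ a1+…+a4=4.330 → R4 fires; E=4 D=2 G=1
Draw 6: a1=0.257, a2=1.820, a3=0.928, a4=0.534, a5=0.370, a0=3.909; τ=−ln(0.3163)/3.909=0.294 → t=1.201; u2·a0=0.5344·3.909=2.089; a1+a2=2.077 < 2.089 ≤ a1+…+a3=3.005 → R3 fires; E=6 D=1 G=2
Draw 7: a1=0.514, a2=2.730, a3=0.464, a4=0.534, a5=0.740, a0=4.982; τ=−ln(0.7830)/4.982=0.049 → t=1.250; u2·a0=0.7543·4.982=3.758; a1+…+a3=3.708 < 3.758 ≤ a1+…+a4=4.242 → R4 fires; E=6 D=1 G=1
Draw 8: a1=0.257, a2=2.730, a3=0.464, a4=0.267, a5=0.370, a0=4.088; τ=−ln(0.2974)/4.088=0.297 → t=1.547; u2·a0=0.5389·4.088=2.203; a1=0.257 < 2.203 ≤ a1+a2=2.987 → R2 fires; E=7 D=3 G=1
Draw 9: a1=0.257, a2=3.185, a3=1.392, a4=0.801, a5=0.370, a0=6.005; τ=−ln(0.4374)/6.005=0.138 → t=1.684; u2·a0=0.5338·6.005=3.205; a1=0.257 < 3.205 ≤ a1+a2=3.442 → R2 fires; E=8 D=5 G=1
Draw 10: a1=0.257, a2=3.640, a3=2.320, a4=1.335, a5=0.370, a0=7.922; τ=−ln(0.7938)/7.922=0.029 → t=1.713; u2·a0=0.2741·7.922=2.171; a1=0.257 < 2.171 ≤ a1+a2=3.897 → R2 fires; E=9 D=7 G=1
Draw 11: a1=0.257, a2=4.095, a3=3.248, a4=1.869, a5=0.370, a0=9.839; τ=−ln(0.4515)/9.839=0.081 → t=1.794 > T=1.74: stop.
E first becomes ≥ 7 when it reaches 7 at the event at t=1.547.

Threshold first reached at t = 1.547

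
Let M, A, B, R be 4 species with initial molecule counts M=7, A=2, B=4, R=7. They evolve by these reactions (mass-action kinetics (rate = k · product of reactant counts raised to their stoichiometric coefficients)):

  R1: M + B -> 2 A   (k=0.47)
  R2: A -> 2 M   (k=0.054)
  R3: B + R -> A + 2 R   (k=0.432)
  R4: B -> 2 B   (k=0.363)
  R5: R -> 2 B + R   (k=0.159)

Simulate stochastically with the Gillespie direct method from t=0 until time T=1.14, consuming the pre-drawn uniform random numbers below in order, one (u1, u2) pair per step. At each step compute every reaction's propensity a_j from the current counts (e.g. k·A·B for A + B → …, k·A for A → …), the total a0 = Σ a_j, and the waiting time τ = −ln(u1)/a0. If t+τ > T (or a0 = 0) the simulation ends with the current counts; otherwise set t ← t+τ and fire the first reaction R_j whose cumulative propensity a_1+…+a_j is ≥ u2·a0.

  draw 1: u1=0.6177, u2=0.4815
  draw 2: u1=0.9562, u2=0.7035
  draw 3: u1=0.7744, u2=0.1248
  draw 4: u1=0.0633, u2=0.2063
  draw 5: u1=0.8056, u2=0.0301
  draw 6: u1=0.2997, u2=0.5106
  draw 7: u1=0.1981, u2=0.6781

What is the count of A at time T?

A at T = 7

t=0.000: M=7 A=2 B=4 R=7
Draw 1: a1=13.160, a2=0.108, a3=12.096, a4=1.452, a5=1.113, a0=27.929; τ=−ln(0.6177)/27.929=0.017 → t=0.017; u2·a0=0.4815·27.929=13.448; a1+a2=13.268 < 13.448 ≤ a1+…+a3=25.364 → R3 fires; M=7 A=3 B=3 R=8
Draw 2: a1=9.870, a2=0.162, a3=10.368, a4=1.089, a5=1.272, a0=22.761; τ=−ln(0.9562)/22.761=0.002 → t=0.019; u2·a0=0.7035·22.761=16.012; a1+a2=10.032 < 16.012 ≤ a1+…+a3=20.400 → R3 fires; M=7 A=4 B=2 R=9
Draw 3: a1=6.580, a2=0.216, a3=7.776, a4=0.726, a5=1.431, a0=16.729; τ=−ln(0.7744)/16.729=0.015 → t=0.034; u2·a0=0.1248·16.729=2.088 ≤ a1=6.580 → R1 fires; M=6 A=6 B=1 R=9
Draw 4: a1=2.820, a2=0.324, a3=3.888, a4=0.363, a5=1.431, a0=8.826; τ=−ln(0.0633)/8.826=0.313 → t=0.347; u2·a0=0.2063·8.826=1.821 ≤ a1=2.820 → R1 fires; M=5 A=8 B=0 R=9
Draw 5: a1=0.000, a2=0.432, a3=0.000, a4=0.000, a5=1.431, a0=1.863; τ=−ln(0.8056)/1.863=0.116 → t=0.463; u2·a0=0.0301·1.863=0.056; a1=0.000 < 0.056 ≤ a1+a2=0.432 → R2 fires; M=7 A=7 B=0 R=9
Draw 6: a1=0.000, a2=0.378, a3=0.000, a4=0.000, a5=1.431, a0=1.809; τ=−ln(0.2997)/1.809=0.666 → t=1.129; u2·a0=0.5106·1.809=0.924; a1+…+a4=0.378 < 0.924 ≤ a1+…+a5=1.809 → R5 fires; M=7 A=7 B=2 R=9
Draw 7: a1=6.580, a2=0.378, a3=7.776, a4=0.726, a5=1.431, a0=16.891; τ=−ln(0.1981)/16.891=0.096 → t=1.225 > T=1.14: stop.
Read off A at T=1.14: 7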